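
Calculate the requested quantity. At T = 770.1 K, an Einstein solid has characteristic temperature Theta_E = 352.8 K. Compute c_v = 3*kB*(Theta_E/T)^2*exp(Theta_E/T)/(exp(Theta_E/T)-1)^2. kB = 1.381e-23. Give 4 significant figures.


Step 1: x = Theta_E/T = 352.8/770.1 = 0.4581
Step 2: x^2 = 0.2099
Step 3: exp(x) = 1.581
Step 4: c_v = 3*1.381e-23*0.2099*1.581/(1.581-1)^2 = 4.071e-23

4.071e-23


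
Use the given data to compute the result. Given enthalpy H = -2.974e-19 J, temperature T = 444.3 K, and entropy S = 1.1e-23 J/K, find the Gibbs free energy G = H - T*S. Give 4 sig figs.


Step 1: T*S = 444.3 * 1.1e-23 = 4.887e-21 J
Step 2: G = H - T*S = -2.974e-19 - 4.887e-21
Step 3: G = -3.023e-19 J

-3.023e-19


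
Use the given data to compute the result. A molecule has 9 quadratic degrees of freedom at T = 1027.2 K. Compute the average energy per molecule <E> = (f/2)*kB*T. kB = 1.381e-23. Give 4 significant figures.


Step 1: f/2 = 9/2 = 4.5
Step 2: kB*T = 1.381e-23 * 1027.2 = 1.419e-20
Step 3: <E> = 4.5 * 1.419e-20 = 6.384e-20 J

6.384e-20


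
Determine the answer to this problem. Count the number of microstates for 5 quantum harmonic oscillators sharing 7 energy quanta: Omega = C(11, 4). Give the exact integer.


Step 1: Use binomial coefficient C(11, 4)
Step 2: Numerator = 11! / 7!
Step 3: Denominator = 4!
Step 4: Omega = 330

330


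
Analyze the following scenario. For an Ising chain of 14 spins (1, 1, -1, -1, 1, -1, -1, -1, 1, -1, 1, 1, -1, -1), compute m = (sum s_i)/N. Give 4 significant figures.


Step 1: Count up spins (+1): 6, down spins (-1): 8
Step 2: Total magnetization M = 6 - 8 = -2
Step 3: m = M/N = -2/14 = -0.1429

-0.1429


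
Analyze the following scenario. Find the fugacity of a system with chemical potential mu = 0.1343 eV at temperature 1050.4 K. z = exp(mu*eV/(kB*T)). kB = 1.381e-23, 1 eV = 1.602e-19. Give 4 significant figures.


Step 1: Convert mu to Joules: 0.1343*1.602e-19 = 2.151e-20 J
Step 2: kB*T = 1.381e-23*1050.4 = 1.451e-20 J
Step 3: mu/(kB*T) = 1.483
Step 4: z = exp(1.483) = 4.407

4.407


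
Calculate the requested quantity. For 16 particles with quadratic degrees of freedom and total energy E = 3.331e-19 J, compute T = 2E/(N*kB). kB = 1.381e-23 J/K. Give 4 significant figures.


Step 1: Numerator = 2*E = 2*3.331e-19 = 6.662e-19 J
Step 2: Denominator = N*kB = 16*1.381e-23 = 2.21e-22
Step 3: T = 6.662e-19 / 2.21e-22 = 3015 K

3015


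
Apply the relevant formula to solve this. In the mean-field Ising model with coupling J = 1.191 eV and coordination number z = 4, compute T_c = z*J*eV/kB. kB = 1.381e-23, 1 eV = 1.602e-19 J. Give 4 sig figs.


Step 1: z*J = 4*1.191 = 4.764 eV
Step 2: Convert to Joules: 4.764*1.602e-19 = 7.632e-19 J
Step 3: T_c = 7.632e-19 / 1.381e-23 = 5.526e+04 K

5.526e+04


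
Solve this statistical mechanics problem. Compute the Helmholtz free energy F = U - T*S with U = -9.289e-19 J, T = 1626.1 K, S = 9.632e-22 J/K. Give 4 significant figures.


Step 1: T*S = 1626.1 * 9.632e-22 = 1.566e-18 J
Step 2: F = U - T*S = -9.289e-19 - 1.566e-18
Step 3: F = -2.495e-18 J

-2.495e-18


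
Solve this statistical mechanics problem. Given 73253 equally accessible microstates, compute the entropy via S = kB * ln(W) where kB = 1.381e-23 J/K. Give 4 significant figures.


Step 1: ln(W) = ln(73253) = 11.2
Step 2: S = kB * ln(W) = 1.381e-23 * 11.2
Step 3: S = 1.547e-22 J/K

1.547e-22


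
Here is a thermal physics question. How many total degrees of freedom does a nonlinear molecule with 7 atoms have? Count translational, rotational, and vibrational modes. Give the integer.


Step 1: Translational DOF = 3
Step 2: Rotational DOF (nonlinear) = 3
Step 3: Vibrational DOF = 3*7 - 6 = 15
Step 4: Total = 3 + 3 + 15 = 21

21


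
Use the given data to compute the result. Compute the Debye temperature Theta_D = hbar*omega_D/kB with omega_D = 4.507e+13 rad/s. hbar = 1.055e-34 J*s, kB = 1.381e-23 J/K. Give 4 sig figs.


Step 1: hbar*omega_D = 1.055e-34 * 4.507e+13 = 4.755e-21 J
Step 2: Theta_D = 4.755e-21 / 1.381e-23
Step 3: Theta_D = 344.3 K

344.3


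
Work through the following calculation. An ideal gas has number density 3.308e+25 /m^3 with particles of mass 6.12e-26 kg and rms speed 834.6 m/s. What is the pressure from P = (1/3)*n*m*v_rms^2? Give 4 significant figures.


Step 1: v_rms^2 = 834.6^2 = 6.966e+05
Step 2: n*m = 3.308e+25*6.12e-26 = 2.024
Step 3: P = (1/3)*2.024*6.966e+05 = 4.701e+05 Pa

4.701e+05


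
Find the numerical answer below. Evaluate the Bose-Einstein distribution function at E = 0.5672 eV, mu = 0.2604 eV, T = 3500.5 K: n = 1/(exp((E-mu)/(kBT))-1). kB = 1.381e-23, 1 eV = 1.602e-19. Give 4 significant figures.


Step 1: (E - mu) = 0.3068 eV
Step 2: x = (E-mu)*eV/(kB*T) = 0.3068*1.602e-19/(1.381e-23*3500.5) = 1.017
Step 3: exp(x) = 2.764
Step 4: n = 1/(exp(x)-1) = 0.5669

0.5669


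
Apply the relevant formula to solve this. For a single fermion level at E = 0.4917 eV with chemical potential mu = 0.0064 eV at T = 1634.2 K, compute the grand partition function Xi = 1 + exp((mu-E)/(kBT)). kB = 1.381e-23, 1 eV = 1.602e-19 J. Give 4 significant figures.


Step 1: (mu - E) = 0.0064 - 0.4917 = -0.4853 eV
Step 2: x = (mu-E)*eV/(kB*T) = -0.4853*1.602e-19/(1.381e-23*1634.2) = -3.445
Step 3: exp(x) = 0.03191
Step 4: Xi = 1 + 0.03191 = 1.032

1.032


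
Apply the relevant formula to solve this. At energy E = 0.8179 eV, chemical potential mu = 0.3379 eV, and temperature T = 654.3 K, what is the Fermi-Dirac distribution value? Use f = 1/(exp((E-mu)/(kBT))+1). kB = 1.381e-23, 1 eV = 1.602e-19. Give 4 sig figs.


Step 1: (E - mu) = 0.8179 - 0.3379 = 0.48 eV
Step 2: Convert: (E-mu)*eV = 7.69e-20 J
Step 3: x = (E-mu)*eV/(kB*T) = 8.51
Step 4: f = 1/(exp(8.51)+1) = 0.0002014

0.0002014


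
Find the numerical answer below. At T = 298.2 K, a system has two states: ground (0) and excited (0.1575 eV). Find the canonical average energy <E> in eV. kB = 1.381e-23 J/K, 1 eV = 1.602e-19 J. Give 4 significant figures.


Step 1: beta*E = 0.1575*1.602e-19/(1.381e-23*298.2) = 6.127
Step 2: exp(-beta*E) = 0.002183
Step 3: <E> = 0.1575*0.002183/(1+0.002183) = 0.0003431 eV

0.0003431


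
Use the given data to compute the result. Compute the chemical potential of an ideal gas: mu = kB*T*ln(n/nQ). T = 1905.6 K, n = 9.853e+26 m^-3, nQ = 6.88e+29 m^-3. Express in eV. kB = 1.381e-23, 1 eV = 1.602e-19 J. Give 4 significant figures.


Step 1: n/nQ = 9.853e+26/6.88e+29 = 0.001432
Step 2: ln(n/nQ) = -6.549
Step 3: mu = kB*T*ln(n/nQ) = 2.632e-20*-6.549 = -1.723e-19 J
Step 4: Convert to eV: -1.723e-19/1.602e-19 = -1.076 eV

-1.076


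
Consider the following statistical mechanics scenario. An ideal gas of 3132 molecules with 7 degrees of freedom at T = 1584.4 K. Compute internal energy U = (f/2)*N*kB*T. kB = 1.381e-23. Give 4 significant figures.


Step 1: f/2 = 7/2 = 3.5
Step 2: N*kB*T = 3132*1.381e-23*1584.4 = 6.853e-17
Step 3: U = 3.5 * 6.853e-17 = 2.399e-16 J

2.399e-16


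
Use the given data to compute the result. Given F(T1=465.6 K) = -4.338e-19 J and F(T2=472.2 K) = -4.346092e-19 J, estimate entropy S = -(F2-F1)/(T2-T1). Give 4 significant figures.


Step 1: dF = F2 - F1 = -4.346092e-19 - (-4.338e-19) = -8.092e-22 J
Step 2: dT = T2 - T1 = 472.2 - 465.6 = 6.6 K
Step 3: S = -dF/dT = -(-8.092e-22)/6.6 = 1.226e-22 J/K

1.226e-22


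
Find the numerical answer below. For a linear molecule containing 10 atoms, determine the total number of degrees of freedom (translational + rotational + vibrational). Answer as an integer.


Step 1: Translational DOF = 3
Step 2: Rotational DOF (linear) = 2
Step 3: Vibrational DOF = 3*10 - 5 = 25
Step 4: Total = 3 + 2 + 25 = 30

30


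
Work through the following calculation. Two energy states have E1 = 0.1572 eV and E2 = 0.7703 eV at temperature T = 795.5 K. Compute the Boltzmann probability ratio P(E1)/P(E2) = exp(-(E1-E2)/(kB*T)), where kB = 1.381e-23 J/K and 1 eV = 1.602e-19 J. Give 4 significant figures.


Step 1: Compute energy difference dE = E1 - E2 = 0.1572 - 0.7703 = -0.6131 eV
Step 2: Convert to Joules: dE_J = -0.6131 * 1.602e-19 = -9.822e-20 J
Step 3: Compute exponent = -dE_J / (kB * T) = -(-9.822e-20) / (1.381e-23 * 795.5) = 8.94
Step 4: P(E1)/P(E2) = exp(8.94) = 7635

7635


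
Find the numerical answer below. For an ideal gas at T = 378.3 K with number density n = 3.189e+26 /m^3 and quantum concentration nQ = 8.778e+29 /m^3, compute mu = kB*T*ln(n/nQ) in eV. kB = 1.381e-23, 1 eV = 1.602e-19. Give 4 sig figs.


Step 1: n/nQ = 3.189e+26/8.778e+29 = 0.0003633
Step 2: ln(n/nQ) = -7.92
Step 3: mu = kB*T*ln(n/nQ) = 5.224e-21*-7.92 = -4.138e-20 J
Step 4: Convert to eV: -4.138e-20/1.602e-19 = -0.2583 eV

-0.2583


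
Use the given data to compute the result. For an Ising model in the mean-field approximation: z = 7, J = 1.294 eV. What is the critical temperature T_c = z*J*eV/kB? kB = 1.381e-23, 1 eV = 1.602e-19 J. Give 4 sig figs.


Step 1: z*J = 7*1.294 = 9.058 eV
Step 2: Convert to Joules: 9.058*1.602e-19 = 1.451e-18 J
Step 3: T_c = 1.451e-18 / 1.381e-23 = 1.051e+05 K

1.051e+05


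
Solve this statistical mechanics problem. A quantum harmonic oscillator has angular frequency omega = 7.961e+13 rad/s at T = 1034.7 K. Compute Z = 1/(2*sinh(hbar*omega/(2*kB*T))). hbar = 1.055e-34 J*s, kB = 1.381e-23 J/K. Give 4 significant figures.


Step 1: Compute x = hbar*omega/(kB*T) = 1.055e-34*7.961e+13/(1.381e-23*1034.7) = 0.5878
Step 2: x/2 = 0.2939
Step 3: sinh(x/2) = 0.2981
Step 4: Z = 1/(2*0.2981) = 1.677

1.677


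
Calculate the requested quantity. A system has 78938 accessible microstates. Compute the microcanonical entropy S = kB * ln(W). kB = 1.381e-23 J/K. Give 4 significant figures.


Step 1: ln(W) = ln(78938) = 11.28
Step 2: S = kB * ln(W) = 1.381e-23 * 11.28
Step 3: S = 1.557e-22 J/K

1.557e-22


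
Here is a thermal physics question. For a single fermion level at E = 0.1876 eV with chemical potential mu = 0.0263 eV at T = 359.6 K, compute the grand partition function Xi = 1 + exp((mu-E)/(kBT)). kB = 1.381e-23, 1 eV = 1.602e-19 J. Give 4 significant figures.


Step 1: (mu - E) = 0.0263 - 0.1876 = -0.1613 eV
Step 2: x = (mu-E)*eV/(kB*T) = -0.1613*1.602e-19/(1.381e-23*359.6) = -5.203
Step 3: exp(x) = 0.005498
Step 4: Xi = 1 + 0.005498 = 1.005

1.005


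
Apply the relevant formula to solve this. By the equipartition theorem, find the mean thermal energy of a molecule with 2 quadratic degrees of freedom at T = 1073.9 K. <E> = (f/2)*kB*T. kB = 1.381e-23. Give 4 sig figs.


Step 1: f/2 = 2/2 = 1
Step 2: kB*T = 1.381e-23 * 1073.9 = 1.483e-20
Step 3: <E> = 1 * 1.483e-20 = 1.483e-20 J

1.483e-20


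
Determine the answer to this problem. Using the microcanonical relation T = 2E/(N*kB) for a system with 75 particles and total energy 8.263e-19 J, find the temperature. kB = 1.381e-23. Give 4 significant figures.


Step 1: Numerator = 2*E = 2*8.263e-19 = 1.653e-18 J
Step 2: Denominator = N*kB = 75*1.381e-23 = 1.036e-21
Step 3: T = 1.653e-18 / 1.036e-21 = 1596 K

1596


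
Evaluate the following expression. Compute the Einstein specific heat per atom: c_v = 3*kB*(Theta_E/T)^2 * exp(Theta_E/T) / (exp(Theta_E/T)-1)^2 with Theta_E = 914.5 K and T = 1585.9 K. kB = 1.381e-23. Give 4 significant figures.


Step 1: x = Theta_E/T = 914.5/1585.9 = 0.5766
Step 2: x^2 = 0.3325
Step 3: exp(x) = 1.78
Step 4: c_v = 3*1.381e-23*0.3325*1.78/(1.78-1)^2 = 4.03e-23

4.03e-23


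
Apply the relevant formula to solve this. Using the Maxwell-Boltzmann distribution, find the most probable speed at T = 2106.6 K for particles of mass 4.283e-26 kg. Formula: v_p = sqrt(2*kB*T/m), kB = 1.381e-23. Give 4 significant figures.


Step 1: Numerator = 2*kB*T = 2*1.381e-23*2106.6 = 5.818e-20
Step 2: Ratio = 5.818e-20 / 4.283e-26 = 1.358e+06
Step 3: v_p = sqrt(1.358e+06) = 1166 m/s

1166


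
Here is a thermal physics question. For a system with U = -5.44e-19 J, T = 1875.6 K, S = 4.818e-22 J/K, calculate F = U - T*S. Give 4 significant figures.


Step 1: T*S = 1875.6 * 4.818e-22 = 9.037e-19 J
Step 2: F = U - T*S = -5.44e-19 - 9.037e-19
Step 3: F = -1.448e-18 J

-1.448e-18


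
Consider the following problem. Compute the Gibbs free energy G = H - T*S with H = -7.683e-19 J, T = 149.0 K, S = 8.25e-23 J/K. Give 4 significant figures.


Step 1: T*S = 149.0 * 8.25e-23 = 1.229e-20 J
Step 2: G = H - T*S = -7.683e-19 - 1.229e-20
Step 3: G = -7.806e-19 J

-7.806e-19


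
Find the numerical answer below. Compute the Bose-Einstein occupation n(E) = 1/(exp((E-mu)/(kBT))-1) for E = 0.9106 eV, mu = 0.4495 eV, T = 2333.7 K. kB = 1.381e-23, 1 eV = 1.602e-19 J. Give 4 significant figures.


Step 1: (E - mu) = 0.4611 eV
Step 2: x = (E-mu)*eV/(kB*T) = 0.4611*1.602e-19/(1.381e-23*2333.7) = 2.292
Step 3: exp(x) = 9.895
Step 4: n = 1/(exp(x)-1) = 0.1124

0.1124


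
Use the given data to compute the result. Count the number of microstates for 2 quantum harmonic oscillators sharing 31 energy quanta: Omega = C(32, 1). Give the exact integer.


Step 1: Use binomial coefficient C(32, 1)
Step 2: Numerator = 32! / 31!
Step 3: Denominator = 1!
Step 4: Omega = 32

32


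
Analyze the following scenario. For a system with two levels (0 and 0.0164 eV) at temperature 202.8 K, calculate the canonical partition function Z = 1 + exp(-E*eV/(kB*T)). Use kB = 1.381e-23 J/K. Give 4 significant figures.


Step 1: Compute beta*E = E*eV/(kB*T) = 0.0164*1.602e-19/(1.381e-23*202.8) = 0.9381
Step 2: exp(-beta*E) = exp(-0.9381) = 0.3914
Step 3: Z = 1 + 0.3914 = 1.391

1.391


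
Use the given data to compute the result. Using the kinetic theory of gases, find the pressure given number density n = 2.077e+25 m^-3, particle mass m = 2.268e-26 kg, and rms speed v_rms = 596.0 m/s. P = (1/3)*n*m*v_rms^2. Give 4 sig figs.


Step 1: v_rms^2 = 596.0^2 = 3.552e+05
Step 2: n*m = 2.077e+25*2.268e-26 = 0.4711
Step 3: P = (1/3)*0.4711*3.552e+05 = 5.578e+04 Pa

5.578e+04


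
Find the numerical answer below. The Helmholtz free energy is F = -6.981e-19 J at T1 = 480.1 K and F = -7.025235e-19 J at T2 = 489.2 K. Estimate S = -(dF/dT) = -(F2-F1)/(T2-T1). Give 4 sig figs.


Step 1: dF = F2 - F1 = -7.025235e-19 - (-6.981e-19) = -4.4235e-21 J
Step 2: dT = T2 - T1 = 489.2 - 480.1 = 9.1 K
Step 3: S = -dF/dT = -(-4.4235e-21)/9.1 = 4.861e-22 J/K

4.861e-22


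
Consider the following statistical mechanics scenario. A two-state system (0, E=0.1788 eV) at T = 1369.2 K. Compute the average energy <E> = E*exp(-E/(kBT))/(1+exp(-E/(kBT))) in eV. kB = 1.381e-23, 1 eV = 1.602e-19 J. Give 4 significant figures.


Step 1: beta*E = 0.1788*1.602e-19/(1.381e-23*1369.2) = 1.515
Step 2: exp(-beta*E) = 0.2198
Step 3: <E> = 0.1788*0.2198/(1+0.2198) = 0.03222 eV

0.03222


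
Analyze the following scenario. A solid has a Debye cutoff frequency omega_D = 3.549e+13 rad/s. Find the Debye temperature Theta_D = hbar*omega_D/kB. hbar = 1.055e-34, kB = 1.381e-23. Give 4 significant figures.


Step 1: hbar*omega_D = 1.055e-34 * 3.549e+13 = 3.744e-21 J
Step 2: Theta_D = 3.744e-21 / 1.381e-23
Step 3: Theta_D = 271.1 K

271.1


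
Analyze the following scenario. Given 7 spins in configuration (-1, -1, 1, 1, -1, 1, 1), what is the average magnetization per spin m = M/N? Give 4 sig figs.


Step 1: Count up spins (+1): 4, down spins (-1): 3
Step 2: Total magnetization M = 4 - 3 = 1
Step 3: m = M/N = 1/7 = 0.1429

0.1429


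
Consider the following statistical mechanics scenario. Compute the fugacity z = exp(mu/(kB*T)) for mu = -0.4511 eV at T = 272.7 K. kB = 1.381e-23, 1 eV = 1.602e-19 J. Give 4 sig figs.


Step 1: Convert mu to Joules: -0.4511*1.602e-19 = -7.227e-20 J
Step 2: kB*T = 1.381e-23*272.7 = 3.766e-21 J
Step 3: mu/(kB*T) = -19.19
Step 4: z = exp(-19.19) = 4.637e-09

4.637e-09


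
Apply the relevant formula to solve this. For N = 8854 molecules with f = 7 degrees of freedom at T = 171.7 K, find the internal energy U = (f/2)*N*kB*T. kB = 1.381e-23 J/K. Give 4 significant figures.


Step 1: f/2 = 7/2 = 3.5
Step 2: N*kB*T = 8854*1.381e-23*171.7 = 2.099e-17
Step 3: U = 3.5 * 2.099e-17 = 7.348e-17 J

7.348e-17


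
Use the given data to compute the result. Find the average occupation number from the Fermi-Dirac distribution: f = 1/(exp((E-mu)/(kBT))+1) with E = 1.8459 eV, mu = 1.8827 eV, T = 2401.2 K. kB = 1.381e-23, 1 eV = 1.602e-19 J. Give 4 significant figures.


Step 1: (E - mu) = 1.8459 - 1.8827 = -0.0368 eV
Step 2: Convert: (E-mu)*eV = -5.895e-21 J
Step 3: x = (E-mu)*eV/(kB*T) = -0.1778
Step 4: f = 1/(exp(-0.1778)+1) = 0.5443

0.5443


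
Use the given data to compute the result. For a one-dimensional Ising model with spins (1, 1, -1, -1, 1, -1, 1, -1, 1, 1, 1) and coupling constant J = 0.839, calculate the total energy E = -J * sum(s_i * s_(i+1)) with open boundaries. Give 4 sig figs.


Step 1: Nearest-neighbor products: 1, -1, 1, -1, -1, -1, -1, -1, 1, 1
Step 2: Sum of products = -2
Step 3: E = -0.839 * -2 = 1.678

1.678


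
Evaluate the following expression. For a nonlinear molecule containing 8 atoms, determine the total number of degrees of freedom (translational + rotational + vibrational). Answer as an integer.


Step 1: Translational DOF = 3
Step 2: Rotational DOF (nonlinear) = 3
Step 3: Vibrational DOF = 3*8 - 6 = 18
Step 4: Total = 3 + 3 + 18 = 24

24


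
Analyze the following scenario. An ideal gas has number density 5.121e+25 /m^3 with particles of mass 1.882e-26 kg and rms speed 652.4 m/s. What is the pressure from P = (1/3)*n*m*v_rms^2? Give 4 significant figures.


Step 1: v_rms^2 = 652.4^2 = 4.256e+05
Step 2: n*m = 5.121e+25*1.882e-26 = 0.9638
Step 3: P = (1/3)*0.9638*4.256e+05 = 1.367e+05 Pa

1.367e+05


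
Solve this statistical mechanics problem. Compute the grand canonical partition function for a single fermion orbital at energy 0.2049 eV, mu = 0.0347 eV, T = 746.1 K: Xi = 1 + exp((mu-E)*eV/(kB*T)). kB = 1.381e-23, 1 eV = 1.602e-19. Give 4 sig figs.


Step 1: (mu - E) = 0.0347 - 0.2049 = -0.1702 eV
Step 2: x = (mu-E)*eV/(kB*T) = -0.1702*1.602e-19/(1.381e-23*746.1) = -2.646
Step 3: exp(x) = 0.07092
Step 4: Xi = 1 + 0.07092 = 1.071

1.071


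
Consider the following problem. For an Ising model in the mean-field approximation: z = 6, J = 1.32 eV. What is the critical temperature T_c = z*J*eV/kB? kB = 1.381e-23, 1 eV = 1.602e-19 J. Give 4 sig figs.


Step 1: z*J = 6*1.32 = 7.92 eV
Step 2: Convert to Joules: 7.92*1.602e-19 = 1.269e-18 J
Step 3: T_c = 1.269e-18 / 1.381e-23 = 9.187e+04 K

9.187e+04


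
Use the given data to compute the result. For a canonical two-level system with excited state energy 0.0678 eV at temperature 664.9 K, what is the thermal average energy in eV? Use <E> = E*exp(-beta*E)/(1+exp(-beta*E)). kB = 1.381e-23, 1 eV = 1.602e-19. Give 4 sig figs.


Step 1: beta*E = 0.0678*1.602e-19/(1.381e-23*664.9) = 1.183
Step 2: exp(-beta*E) = 0.3064
Step 3: <E> = 0.0678*0.3064/(1+0.3064) = 0.0159 eV

0.0159


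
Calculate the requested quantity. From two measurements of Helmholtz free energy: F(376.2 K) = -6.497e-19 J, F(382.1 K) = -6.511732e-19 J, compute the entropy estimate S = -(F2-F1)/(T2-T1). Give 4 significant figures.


Step 1: dF = F2 - F1 = -6.511732e-19 - (-6.497e-19) = -1.4732e-21 J
Step 2: dT = T2 - T1 = 382.1 - 376.2 = 5.9 K
Step 3: S = -dF/dT = -(-1.4732e-21)/5.9 = 2.497e-22 J/K

2.497e-22


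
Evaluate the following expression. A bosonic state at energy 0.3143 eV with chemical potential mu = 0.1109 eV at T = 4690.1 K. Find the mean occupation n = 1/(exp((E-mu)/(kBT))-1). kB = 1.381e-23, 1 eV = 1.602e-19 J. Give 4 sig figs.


Step 1: (E - mu) = 0.2034 eV
Step 2: x = (E-mu)*eV/(kB*T) = 0.2034*1.602e-19/(1.381e-23*4690.1) = 0.5031
Step 3: exp(x) = 1.654
Step 4: n = 1/(exp(x)-1) = 1.53

1.53


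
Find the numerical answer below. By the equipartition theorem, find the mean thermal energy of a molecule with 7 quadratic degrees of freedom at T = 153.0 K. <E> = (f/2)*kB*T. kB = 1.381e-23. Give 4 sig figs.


Step 1: f/2 = 7/2 = 3.5
Step 2: kB*T = 1.381e-23 * 153.0 = 2.113e-21
Step 3: <E> = 3.5 * 2.113e-21 = 7.395e-21 J

7.395e-21


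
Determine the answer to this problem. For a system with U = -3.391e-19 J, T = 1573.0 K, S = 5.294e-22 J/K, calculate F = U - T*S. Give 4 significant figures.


Step 1: T*S = 1573.0 * 5.294e-22 = 8.327e-19 J
Step 2: F = U - T*S = -3.391e-19 - 8.327e-19
Step 3: F = -1.172e-18 J

-1.172e-18


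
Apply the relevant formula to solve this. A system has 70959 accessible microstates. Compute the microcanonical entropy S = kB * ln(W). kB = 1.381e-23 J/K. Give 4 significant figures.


Step 1: ln(W) = ln(70959) = 11.17
Step 2: S = kB * ln(W) = 1.381e-23 * 11.17
Step 3: S = 1.543e-22 J/K

1.543e-22


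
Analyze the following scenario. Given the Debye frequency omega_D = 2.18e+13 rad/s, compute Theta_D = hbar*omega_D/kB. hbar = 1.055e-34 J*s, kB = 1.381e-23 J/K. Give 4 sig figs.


Step 1: hbar*omega_D = 1.055e-34 * 2.18e+13 = 2.3e-21 J
Step 2: Theta_D = 2.3e-21 / 1.381e-23
Step 3: Theta_D = 166.5 K

166.5


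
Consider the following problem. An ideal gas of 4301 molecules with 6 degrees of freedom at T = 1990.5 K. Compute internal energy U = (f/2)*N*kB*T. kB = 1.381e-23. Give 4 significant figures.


Step 1: f/2 = 6/2 = 3.0
Step 2: N*kB*T = 4301*1.381e-23*1990.5 = 1.182e-16
Step 3: U = 3.0 * 1.182e-16 = 3.547e-16 J

3.547e-16


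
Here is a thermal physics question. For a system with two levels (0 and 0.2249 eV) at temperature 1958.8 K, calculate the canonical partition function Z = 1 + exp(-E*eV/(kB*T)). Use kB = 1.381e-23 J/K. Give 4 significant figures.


Step 1: Compute beta*E = E*eV/(kB*T) = 0.2249*1.602e-19/(1.381e-23*1958.8) = 1.332
Step 2: exp(-beta*E) = exp(-1.332) = 0.264
Step 3: Z = 1 + 0.264 = 1.264

1.264


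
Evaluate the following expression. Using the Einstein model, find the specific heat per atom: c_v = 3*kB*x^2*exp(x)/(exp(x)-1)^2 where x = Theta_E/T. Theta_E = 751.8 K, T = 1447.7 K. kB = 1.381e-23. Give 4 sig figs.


Step 1: x = Theta_E/T = 751.8/1447.7 = 0.5193
Step 2: x^2 = 0.2697
Step 3: exp(x) = 1.681
Step 4: c_v = 3*1.381e-23*0.2697*1.681/(1.681-1)^2 = 4.051e-23

4.051e-23


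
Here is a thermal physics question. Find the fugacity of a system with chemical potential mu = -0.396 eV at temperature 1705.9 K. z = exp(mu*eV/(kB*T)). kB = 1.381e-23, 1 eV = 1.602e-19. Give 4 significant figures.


Step 1: Convert mu to Joules: -0.396*1.602e-19 = -6.344e-20 J
Step 2: kB*T = 1.381e-23*1705.9 = 2.356e-20 J
Step 3: mu/(kB*T) = -2.693
Step 4: z = exp(-2.693) = 0.06769

0.06769


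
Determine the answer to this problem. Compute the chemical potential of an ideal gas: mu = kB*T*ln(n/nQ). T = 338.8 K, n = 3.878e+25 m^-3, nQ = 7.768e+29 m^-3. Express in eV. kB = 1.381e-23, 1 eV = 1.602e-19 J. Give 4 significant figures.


Step 1: n/nQ = 3.878e+25/7.768e+29 = 4.992e-05
Step 2: ln(n/nQ) = -9.905
Step 3: mu = kB*T*ln(n/nQ) = 4.679e-21*-9.905 = -4.634e-20 J
Step 4: Convert to eV: -4.634e-20/1.602e-19 = -0.2893 eV

-0.2893


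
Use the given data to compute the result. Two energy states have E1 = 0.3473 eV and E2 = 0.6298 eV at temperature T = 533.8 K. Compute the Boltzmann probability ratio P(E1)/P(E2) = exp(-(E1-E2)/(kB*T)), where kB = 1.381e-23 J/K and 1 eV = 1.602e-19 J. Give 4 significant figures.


Step 1: Compute energy difference dE = E1 - E2 = 0.3473 - 0.6298 = -0.2825 eV
Step 2: Convert to Joules: dE_J = -0.2825 * 1.602e-19 = -4.526e-20 J
Step 3: Compute exponent = -dE_J / (kB * T) = -(-4.526e-20) / (1.381e-23 * 533.8) = 6.139
Step 4: P(E1)/P(E2) = exp(6.139) = 463.7

463.7


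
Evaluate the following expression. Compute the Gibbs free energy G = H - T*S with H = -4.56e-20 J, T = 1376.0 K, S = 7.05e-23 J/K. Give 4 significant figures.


Step 1: T*S = 1376.0 * 7.05e-23 = 9.701e-20 J
Step 2: G = H - T*S = -4.56e-20 - 9.701e-20
Step 3: G = -1.426e-19 J

-1.426e-19


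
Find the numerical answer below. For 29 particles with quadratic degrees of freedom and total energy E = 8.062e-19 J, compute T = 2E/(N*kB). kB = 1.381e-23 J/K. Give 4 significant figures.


Step 1: Numerator = 2*E = 2*8.062e-19 = 1.612e-18 J
Step 2: Denominator = N*kB = 29*1.381e-23 = 4.005e-22
Step 3: T = 1.612e-18 / 4.005e-22 = 4026 K

4026


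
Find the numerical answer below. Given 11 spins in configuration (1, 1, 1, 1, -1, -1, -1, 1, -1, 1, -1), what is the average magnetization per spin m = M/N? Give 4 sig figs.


Step 1: Count up spins (+1): 6, down spins (-1): 5
Step 2: Total magnetization M = 6 - 5 = 1
Step 3: m = M/N = 1/11 = 0.09091

0.09091


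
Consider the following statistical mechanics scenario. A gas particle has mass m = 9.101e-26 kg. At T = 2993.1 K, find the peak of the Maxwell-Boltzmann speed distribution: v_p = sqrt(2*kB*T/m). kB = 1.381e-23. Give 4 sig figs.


Step 1: Numerator = 2*kB*T = 2*1.381e-23*2993.1 = 8.267e-20
Step 2: Ratio = 8.267e-20 / 9.101e-26 = 9.084e+05
Step 3: v_p = sqrt(9.084e+05) = 953.1 m/s

953.1


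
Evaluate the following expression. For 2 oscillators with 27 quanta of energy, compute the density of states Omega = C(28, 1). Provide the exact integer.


Step 1: Use binomial coefficient C(28, 1)
Step 2: Numerator = 28! / 27!
Step 3: Denominator = 1!
Step 4: Omega = 28

28


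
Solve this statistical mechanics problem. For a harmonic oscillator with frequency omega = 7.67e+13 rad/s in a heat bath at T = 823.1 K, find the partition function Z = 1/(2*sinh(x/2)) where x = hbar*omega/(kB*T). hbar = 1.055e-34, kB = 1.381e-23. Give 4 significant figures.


Step 1: Compute x = hbar*omega/(kB*T) = 1.055e-34*7.67e+13/(1.381e-23*823.1) = 0.7119
Step 2: x/2 = 0.3559
Step 3: sinh(x/2) = 0.3635
Step 4: Z = 1/(2*0.3635) = 1.376

1.376


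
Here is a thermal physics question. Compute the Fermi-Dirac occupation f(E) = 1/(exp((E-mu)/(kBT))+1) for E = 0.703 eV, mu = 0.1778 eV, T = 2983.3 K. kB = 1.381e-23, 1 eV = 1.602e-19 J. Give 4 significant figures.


Step 1: (E - mu) = 0.703 - 0.1778 = 0.5252 eV
Step 2: Convert: (E-mu)*eV = 8.414e-20 J
Step 3: x = (E-mu)*eV/(kB*T) = 2.042
Step 4: f = 1/(exp(2.042)+1) = 0.1148

0.1148


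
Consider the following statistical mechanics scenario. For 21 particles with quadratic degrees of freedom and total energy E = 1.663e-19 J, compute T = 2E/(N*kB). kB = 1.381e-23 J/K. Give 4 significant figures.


Step 1: Numerator = 2*E = 2*1.663e-19 = 3.326e-19 J
Step 2: Denominator = N*kB = 21*1.381e-23 = 2.9e-22
Step 3: T = 3.326e-19 / 2.9e-22 = 1147 K

1147


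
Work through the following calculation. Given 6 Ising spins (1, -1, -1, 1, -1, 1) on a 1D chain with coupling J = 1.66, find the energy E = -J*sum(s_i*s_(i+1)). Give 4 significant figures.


Step 1: Nearest-neighbor products: -1, 1, -1, -1, -1
Step 2: Sum of products = -3
Step 3: E = -1.66 * -3 = 4.98

4.98


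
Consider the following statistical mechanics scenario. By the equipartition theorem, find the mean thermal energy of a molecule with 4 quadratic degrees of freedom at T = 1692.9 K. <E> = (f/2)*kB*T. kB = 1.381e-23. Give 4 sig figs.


Step 1: f/2 = 4/2 = 2
Step 2: kB*T = 1.381e-23 * 1692.9 = 2.338e-20
Step 3: <E> = 2 * 2.338e-20 = 4.676e-20 J

4.676e-20


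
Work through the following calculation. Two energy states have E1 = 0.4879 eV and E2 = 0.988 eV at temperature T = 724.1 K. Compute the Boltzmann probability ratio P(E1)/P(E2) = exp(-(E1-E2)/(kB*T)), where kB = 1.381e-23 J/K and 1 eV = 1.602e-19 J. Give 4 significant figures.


Step 1: Compute energy difference dE = E1 - E2 = 0.4879 - 0.988 = -0.5001 eV
Step 2: Convert to Joules: dE_J = -0.5001 * 1.602e-19 = -8.012e-20 J
Step 3: Compute exponent = -dE_J / (kB * T) = -(-8.012e-20) / (1.381e-23 * 724.1) = 8.012
Step 4: P(E1)/P(E2) = exp(8.012) = 3016

3016


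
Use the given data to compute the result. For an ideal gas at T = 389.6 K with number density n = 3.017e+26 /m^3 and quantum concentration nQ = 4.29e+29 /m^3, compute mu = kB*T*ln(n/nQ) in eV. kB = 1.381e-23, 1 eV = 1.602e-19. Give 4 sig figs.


Step 1: n/nQ = 3.017e+26/4.29e+29 = 0.0007033
Step 2: ln(n/nQ) = -7.26
Step 3: mu = kB*T*ln(n/nQ) = 5.38e-21*-7.26 = -3.906e-20 J
Step 4: Convert to eV: -3.906e-20/1.602e-19 = -0.2438 eV

-0.2438


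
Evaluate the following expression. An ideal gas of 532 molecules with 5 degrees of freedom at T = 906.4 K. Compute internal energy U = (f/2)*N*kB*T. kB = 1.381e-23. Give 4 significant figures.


Step 1: f/2 = 5/2 = 2.5
Step 2: N*kB*T = 532*1.381e-23*906.4 = 6.659e-18
Step 3: U = 2.5 * 6.659e-18 = 1.665e-17 J

1.665e-17


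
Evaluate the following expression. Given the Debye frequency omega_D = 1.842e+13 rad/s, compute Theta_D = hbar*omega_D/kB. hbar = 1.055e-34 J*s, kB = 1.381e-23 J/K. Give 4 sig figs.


Step 1: hbar*omega_D = 1.055e-34 * 1.842e+13 = 1.943e-21 J
Step 2: Theta_D = 1.943e-21 / 1.381e-23
Step 3: Theta_D = 140.7 K

140.7


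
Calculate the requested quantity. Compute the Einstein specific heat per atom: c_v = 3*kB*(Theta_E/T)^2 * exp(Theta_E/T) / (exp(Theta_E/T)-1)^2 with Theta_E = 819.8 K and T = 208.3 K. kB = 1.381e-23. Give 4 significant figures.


Step 1: x = Theta_E/T = 819.8/208.3 = 3.936
Step 2: x^2 = 15.49
Step 3: exp(x) = 51.2
Step 4: c_v = 3*1.381e-23*15.49*51.2/(51.2-1)^2 = 1.304e-23

1.304e-23


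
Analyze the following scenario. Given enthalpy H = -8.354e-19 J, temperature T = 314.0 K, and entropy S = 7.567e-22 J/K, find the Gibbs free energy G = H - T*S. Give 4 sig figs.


Step 1: T*S = 314.0 * 7.567e-22 = 2.376e-19 J
Step 2: G = H - T*S = -8.354e-19 - 2.376e-19
Step 3: G = -1.073e-18 J

-1.073e-18


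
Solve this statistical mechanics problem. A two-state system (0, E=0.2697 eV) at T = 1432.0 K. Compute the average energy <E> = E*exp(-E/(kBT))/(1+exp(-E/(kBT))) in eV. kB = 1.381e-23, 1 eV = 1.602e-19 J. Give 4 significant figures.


Step 1: beta*E = 0.2697*1.602e-19/(1.381e-23*1432.0) = 2.185
Step 2: exp(-beta*E) = 0.1125
Step 3: <E> = 0.2697*0.1125/(1+0.1125) = 0.02727 eV

0.02727


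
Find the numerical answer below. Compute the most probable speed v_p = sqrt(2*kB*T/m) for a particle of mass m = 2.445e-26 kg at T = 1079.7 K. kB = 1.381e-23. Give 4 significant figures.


Step 1: Numerator = 2*kB*T = 2*1.381e-23*1079.7 = 2.982e-20
Step 2: Ratio = 2.982e-20 / 2.445e-26 = 1.22e+06
Step 3: v_p = sqrt(1.22e+06) = 1104 m/s

1104


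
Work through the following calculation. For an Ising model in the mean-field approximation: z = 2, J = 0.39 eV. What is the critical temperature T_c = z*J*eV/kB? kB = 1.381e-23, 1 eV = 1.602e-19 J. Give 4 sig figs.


Step 1: z*J = 2*0.39 = 0.78 eV
Step 2: Convert to Joules: 0.78*1.602e-19 = 1.25e-19 J
Step 3: T_c = 1.25e-19 / 1.381e-23 = 9048 K

9048


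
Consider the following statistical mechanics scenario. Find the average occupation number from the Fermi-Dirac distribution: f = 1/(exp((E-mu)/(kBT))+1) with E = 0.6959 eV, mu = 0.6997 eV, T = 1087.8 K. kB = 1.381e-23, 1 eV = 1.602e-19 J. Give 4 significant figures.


Step 1: (E - mu) = 0.6959 - 0.6997 = -0.0038 eV
Step 2: Convert: (E-mu)*eV = -6.088e-22 J
Step 3: x = (E-mu)*eV/(kB*T) = -0.04052
Step 4: f = 1/(exp(-0.04052)+1) = 0.5101

0.5101


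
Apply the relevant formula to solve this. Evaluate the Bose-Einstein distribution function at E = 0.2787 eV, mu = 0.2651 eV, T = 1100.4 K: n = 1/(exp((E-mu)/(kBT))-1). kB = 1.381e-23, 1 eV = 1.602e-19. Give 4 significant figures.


Step 1: (E - mu) = 0.0136 eV
Step 2: x = (E-mu)*eV/(kB*T) = 0.0136*1.602e-19/(1.381e-23*1100.4) = 0.1434
Step 3: exp(x) = 1.154
Step 4: n = 1/(exp(x)-1) = 6.487

6.487


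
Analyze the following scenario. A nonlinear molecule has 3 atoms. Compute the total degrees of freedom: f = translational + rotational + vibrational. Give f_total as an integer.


Step 1: Translational DOF = 3
Step 2: Rotational DOF (nonlinear) = 3
Step 3: Vibrational DOF = 3*3 - 6 = 3
Step 4: Total = 3 + 3 + 3 = 9

9


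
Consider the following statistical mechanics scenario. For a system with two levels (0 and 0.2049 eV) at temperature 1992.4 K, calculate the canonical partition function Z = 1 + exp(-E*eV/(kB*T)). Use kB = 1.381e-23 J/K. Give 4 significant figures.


Step 1: Compute beta*E = E*eV/(kB*T) = 0.2049*1.602e-19/(1.381e-23*1992.4) = 1.193
Step 2: exp(-beta*E) = exp(-1.193) = 0.3033
Step 3: Z = 1 + 0.3033 = 1.303

1.303


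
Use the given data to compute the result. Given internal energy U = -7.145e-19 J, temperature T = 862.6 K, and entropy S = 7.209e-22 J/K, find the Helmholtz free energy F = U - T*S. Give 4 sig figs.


Step 1: T*S = 862.6 * 7.209e-22 = 6.218e-19 J
Step 2: F = U - T*S = -7.145e-19 - 6.218e-19
Step 3: F = -1.336e-18 J

-1.336e-18


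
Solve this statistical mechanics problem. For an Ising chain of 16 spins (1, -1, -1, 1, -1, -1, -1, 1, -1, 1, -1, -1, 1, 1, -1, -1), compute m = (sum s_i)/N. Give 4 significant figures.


Step 1: Count up spins (+1): 6, down spins (-1): 10
Step 2: Total magnetization M = 6 - 10 = -4
Step 3: m = M/N = -4/16 = -0.25

-0.25


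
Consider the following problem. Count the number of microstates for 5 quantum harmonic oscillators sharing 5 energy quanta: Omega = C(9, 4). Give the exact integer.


Step 1: Use binomial coefficient C(9, 4)
Step 2: Numerator = 9! / 5!
Step 3: Denominator = 4!
Step 4: Omega = 126

126


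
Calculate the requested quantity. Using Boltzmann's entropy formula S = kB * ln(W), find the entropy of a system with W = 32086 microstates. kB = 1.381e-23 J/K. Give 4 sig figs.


Step 1: ln(W) = ln(32086) = 10.38
Step 2: S = kB * ln(W) = 1.381e-23 * 10.38
Step 3: S = 1.433e-22 J/K

1.433e-22


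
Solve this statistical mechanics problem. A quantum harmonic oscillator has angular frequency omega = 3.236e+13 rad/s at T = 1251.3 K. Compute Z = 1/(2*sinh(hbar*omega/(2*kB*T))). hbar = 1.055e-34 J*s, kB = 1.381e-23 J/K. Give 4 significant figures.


Step 1: Compute x = hbar*omega/(kB*T) = 1.055e-34*3.236e+13/(1.381e-23*1251.3) = 0.1976
Step 2: x/2 = 0.09878
Step 3: sinh(x/2) = 0.09894
Step 4: Z = 1/(2*0.09894) = 5.053

5.053


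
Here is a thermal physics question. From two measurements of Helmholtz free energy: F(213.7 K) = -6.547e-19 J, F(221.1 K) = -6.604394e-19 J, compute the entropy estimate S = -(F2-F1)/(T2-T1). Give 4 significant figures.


Step 1: dF = F2 - F1 = -6.604394e-19 - (-6.547e-19) = -5.7394e-21 J
Step 2: dT = T2 - T1 = 221.1 - 213.7 = 7.4 K
Step 3: S = -dF/dT = -(-5.7394e-21)/7.4 = 7.756e-22 J/K

7.756e-22


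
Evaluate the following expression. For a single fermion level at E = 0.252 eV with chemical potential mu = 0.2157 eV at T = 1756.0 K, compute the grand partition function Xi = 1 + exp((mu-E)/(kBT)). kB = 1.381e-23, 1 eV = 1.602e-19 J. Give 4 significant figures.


Step 1: (mu - E) = 0.2157 - 0.252 = -0.0363 eV
Step 2: x = (mu-E)*eV/(kB*T) = -0.0363*1.602e-19/(1.381e-23*1756.0) = -0.2398
Step 3: exp(x) = 0.7868
Step 4: Xi = 1 + 0.7868 = 1.787

1.787


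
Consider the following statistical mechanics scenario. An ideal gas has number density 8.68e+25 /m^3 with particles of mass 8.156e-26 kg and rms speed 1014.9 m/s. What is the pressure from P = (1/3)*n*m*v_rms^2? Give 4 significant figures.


Step 1: v_rms^2 = 1014.9^2 = 1.03e+06
Step 2: n*m = 8.68e+25*8.156e-26 = 7.079
Step 3: P = (1/3)*7.079*1.03e+06 = 2.431e+06 Pa

2.431e+06


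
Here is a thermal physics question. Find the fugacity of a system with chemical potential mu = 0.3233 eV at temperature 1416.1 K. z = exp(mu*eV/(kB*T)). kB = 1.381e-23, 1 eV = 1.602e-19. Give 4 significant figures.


Step 1: Convert mu to Joules: 0.3233*1.602e-19 = 5.179e-20 J
Step 2: kB*T = 1.381e-23*1416.1 = 1.956e-20 J
Step 3: mu/(kB*T) = 2.648
Step 4: z = exp(2.648) = 14.13

14.13


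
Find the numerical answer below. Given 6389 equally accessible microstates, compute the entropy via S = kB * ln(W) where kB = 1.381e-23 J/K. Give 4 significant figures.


Step 1: ln(W) = ln(6389) = 8.762
Step 2: S = kB * ln(W) = 1.381e-23 * 8.762
Step 3: S = 1.21e-22 J/K

1.21e-22


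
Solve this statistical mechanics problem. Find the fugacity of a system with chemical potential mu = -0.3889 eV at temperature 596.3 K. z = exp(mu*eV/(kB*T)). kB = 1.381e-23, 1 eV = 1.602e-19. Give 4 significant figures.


Step 1: Convert mu to Joules: -0.3889*1.602e-19 = -6.23e-20 J
Step 2: kB*T = 1.381e-23*596.3 = 8.235e-21 J
Step 3: mu/(kB*T) = -7.566
Step 4: z = exp(-7.566) = 0.000518

0.000518


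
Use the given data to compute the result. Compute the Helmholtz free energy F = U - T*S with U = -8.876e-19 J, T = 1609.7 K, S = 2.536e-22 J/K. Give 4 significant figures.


Step 1: T*S = 1609.7 * 2.536e-22 = 4.082e-19 J
Step 2: F = U - T*S = -8.876e-19 - 4.082e-19
Step 3: F = -1.296e-18 J

-1.296e-18


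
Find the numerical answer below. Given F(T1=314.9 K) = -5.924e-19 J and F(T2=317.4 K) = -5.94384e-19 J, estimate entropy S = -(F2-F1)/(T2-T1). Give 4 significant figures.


Step 1: dF = F2 - F1 = -5.94384e-19 - (-5.924e-19) = -1.984e-21 J
Step 2: dT = T2 - T1 = 317.4 - 314.9 = 2.5 K
Step 3: S = -dF/dT = -(-1.984e-21)/2.5 = 7.936e-22 J/K

7.936e-22


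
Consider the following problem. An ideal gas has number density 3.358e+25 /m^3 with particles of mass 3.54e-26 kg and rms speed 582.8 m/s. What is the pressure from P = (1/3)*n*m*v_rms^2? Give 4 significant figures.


Step 1: v_rms^2 = 582.8^2 = 3.397e+05
Step 2: n*m = 3.358e+25*3.54e-26 = 1.189
Step 3: P = (1/3)*1.189*3.397e+05 = 1.346e+05 Pa

1.346e+05


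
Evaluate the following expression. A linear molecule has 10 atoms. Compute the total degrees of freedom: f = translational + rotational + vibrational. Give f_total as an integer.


Step 1: Translational DOF = 3
Step 2: Rotational DOF (linear) = 2
Step 3: Vibrational DOF = 3*10 - 5 = 25
Step 4: Total = 3 + 2 + 25 = 30

30


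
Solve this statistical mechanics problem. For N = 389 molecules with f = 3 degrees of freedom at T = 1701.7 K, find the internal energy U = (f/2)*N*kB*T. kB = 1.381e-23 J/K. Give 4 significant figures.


Step 1: f/2 = 3/2 = 1.5
Step 2: N*kB*T = 389*1.381e-23*1701.7 = 9.142e-18
Step 3: U = 1.5 * 9.142e-18 = 1.371e-17 J

1.371e-17


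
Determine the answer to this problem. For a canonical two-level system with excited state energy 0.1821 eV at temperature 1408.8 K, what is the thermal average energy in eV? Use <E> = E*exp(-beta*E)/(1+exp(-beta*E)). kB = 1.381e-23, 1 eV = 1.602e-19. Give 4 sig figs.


Step 1: beta*E = 0.1821*1.602e-19/(1.381e-23*1408.8) = 1.499
Step 2: exp(-beta*E) = 0.2233
Step 3: <E> = 0.1821*0.2233/(1+0.2233) = 0.03323 eV

0.03323


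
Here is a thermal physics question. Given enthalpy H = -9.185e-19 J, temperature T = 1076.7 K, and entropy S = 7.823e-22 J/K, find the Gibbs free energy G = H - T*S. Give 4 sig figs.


Step 1: T*S = 1076.7 * 7.823e-22 = 8.423e-19 J
Step 2: G = H - T*S = -9.185e-19 - 8.423e-19
Step 3: G = -1.761e-18 J

-1.761e-18


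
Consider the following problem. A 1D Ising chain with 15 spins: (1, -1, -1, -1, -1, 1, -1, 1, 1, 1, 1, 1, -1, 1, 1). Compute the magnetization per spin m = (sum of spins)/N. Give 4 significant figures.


Step 1: Count up spins (+1): 9, down spins (-1): 6
Step 2: Total magnetization M = 9 - 6 = 3
Step 3: m = M/N = 3/15 = 0.2

0.2


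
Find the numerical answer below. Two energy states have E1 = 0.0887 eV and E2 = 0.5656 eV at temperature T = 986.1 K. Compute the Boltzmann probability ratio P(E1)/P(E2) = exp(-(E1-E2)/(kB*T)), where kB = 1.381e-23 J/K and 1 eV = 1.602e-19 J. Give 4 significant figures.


Step 1: Compute energy difference dE = E1 - E2 = 0.0887 - 0.5656 = -0.4769 eV
Step 2: Convert to Joules: dE_J = -0.4769 * 1.602e-19 = -7.64e-20 J
Step 3: Compute exponent = -dE_J / (kB * T) = -(-7.64e-20) / (1.381e-23 * 986.1) = 5.61
Step 4: P(E1)/P(E2) = exp(5.61) = 273.2

273.2


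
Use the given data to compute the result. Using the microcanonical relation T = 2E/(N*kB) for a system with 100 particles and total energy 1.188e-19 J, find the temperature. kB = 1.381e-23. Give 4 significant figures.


Step 1: Numerator = 2*E = 2*1.188e-19 = 2.376e-19 J
Step 2: Denominator = N*kB = 100*1.381e-23 = 1.381e-21
Step 3: T = 2.376e-19 / 1.381e-21 = 172 K

172
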